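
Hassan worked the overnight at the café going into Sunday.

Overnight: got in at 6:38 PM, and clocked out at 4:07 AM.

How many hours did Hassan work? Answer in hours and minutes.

9 h 29 min

Overnight: 6:38 PM → midnight = 5 h 22 min; midnight → 4:07 AM = 4 h 7 min; span 9 h 29 min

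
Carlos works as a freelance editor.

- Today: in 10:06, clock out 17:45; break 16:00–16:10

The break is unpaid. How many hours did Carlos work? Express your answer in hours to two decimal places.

7.48 hours

Today: 10:06–17:45 = 7 h 39 min; less 10 min break → 7 h 29 min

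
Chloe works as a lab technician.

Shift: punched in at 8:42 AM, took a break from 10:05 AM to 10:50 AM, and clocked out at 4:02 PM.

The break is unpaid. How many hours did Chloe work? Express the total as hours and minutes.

Shift: 8:42 AM–4:02 PM = 7 h 20 min; less 45 min break → 6 h 35 min

6 h 35 min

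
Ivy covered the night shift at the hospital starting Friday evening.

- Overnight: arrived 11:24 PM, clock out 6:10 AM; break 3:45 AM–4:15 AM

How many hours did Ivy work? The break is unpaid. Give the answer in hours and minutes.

6 h 16 min

Overnight: 11:24 PM → midnight = 0 h 36 min; midnight → 6:10 AM = 6 h 10 min; span 6 h 46 min; less 30 min break → 6 h 16 min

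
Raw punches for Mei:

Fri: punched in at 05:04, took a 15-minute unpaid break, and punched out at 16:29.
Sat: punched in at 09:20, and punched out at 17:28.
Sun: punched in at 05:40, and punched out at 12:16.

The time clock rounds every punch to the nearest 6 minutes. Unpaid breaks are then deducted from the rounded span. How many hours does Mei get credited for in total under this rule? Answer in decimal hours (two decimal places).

Fri: in 05:04→05:06, out 16:29→16:30; 11 h 24 min − 15 min = 11 h 9 min
Sat: in 09:20→09:18, out 17:28→17:30; 8 h 12 min
Sun: in 05:40→05:42, out 12:16→12:18; 6 h 36 min
Total credited: 25 h 57 min.

25.95 hours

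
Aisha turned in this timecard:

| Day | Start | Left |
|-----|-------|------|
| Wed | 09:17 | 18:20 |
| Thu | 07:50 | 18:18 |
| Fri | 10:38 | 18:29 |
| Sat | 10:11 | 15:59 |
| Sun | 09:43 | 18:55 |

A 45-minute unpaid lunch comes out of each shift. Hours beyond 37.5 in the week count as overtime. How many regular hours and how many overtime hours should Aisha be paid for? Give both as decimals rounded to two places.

Regular 37.50 hours, overtime 1.12 hours

Wed: 09:17–18:20 = 9 h 3 min; less 45 min break → 8 h 18 min
Thu: 07:50–18:18 = 10 h 28 min; less 45 min break → 9 h 43 min
Fri: 10:38–18:29 = 7 h 51 min; less 45 min break → 7 h 6 min
Sat: 10:11–15:59 = 5 h 48 min; less 45 min break → 5 h 3 min
Sun: 09:43–18:55 = 9 h 12 min; less 45 min break → 8 h 27 min
Total worked: 38 h 37 min = 38.62 h.
Threshold 37.5 h → overtime 1 h 7 min, regular 37 h 30 min.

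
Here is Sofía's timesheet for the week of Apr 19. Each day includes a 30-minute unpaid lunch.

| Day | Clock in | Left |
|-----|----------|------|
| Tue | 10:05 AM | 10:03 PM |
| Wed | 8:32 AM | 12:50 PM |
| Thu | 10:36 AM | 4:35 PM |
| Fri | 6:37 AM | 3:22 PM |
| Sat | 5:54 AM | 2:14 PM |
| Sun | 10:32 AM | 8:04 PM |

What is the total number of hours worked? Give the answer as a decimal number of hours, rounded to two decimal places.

45.87 hours

Tue: 10:05 AM–10:03 PM = 11 h 58 min; less 30 min break → 11 h 28 min
Wed: 8:32 AM–12:50 PM = 4 h 18 min; less 30 min break → 3 h 48 min
Thu: 10:36 AM–4:35 PM = 5 h 59 min; less 30 min break → 5 h 29 min
Fri: 6:37 AM–3:22 PM = 8 h 45 min; less 30 min break → 8 h 15 min
Sat: 5:54 AM–2:14 PM = 8 h 20 min; less 30 min break → 7 h 50 min
Sun: 10:32 AM–8:04 PM = 9 h 32 min; less 30 min break → 9 h 2 min
Total: 11 h 28 min + 3 h 48 min + 5 h 29 min + 8 h 15 min + 7 h 50 min + 9 h 2 min = 45 h 52 min.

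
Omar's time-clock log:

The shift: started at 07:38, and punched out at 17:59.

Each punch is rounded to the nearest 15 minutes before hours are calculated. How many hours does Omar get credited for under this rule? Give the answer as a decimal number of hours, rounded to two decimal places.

The shift: in 07:38→07:45, out 17:59→18:00; 10 h 15 min

10.25 hours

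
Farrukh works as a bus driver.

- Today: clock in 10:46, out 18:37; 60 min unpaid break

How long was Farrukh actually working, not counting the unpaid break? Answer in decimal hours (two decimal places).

Today: 10:46–18:37 = 7 h 51 min; less 60 min break → 6 h 51 min

6.85 hours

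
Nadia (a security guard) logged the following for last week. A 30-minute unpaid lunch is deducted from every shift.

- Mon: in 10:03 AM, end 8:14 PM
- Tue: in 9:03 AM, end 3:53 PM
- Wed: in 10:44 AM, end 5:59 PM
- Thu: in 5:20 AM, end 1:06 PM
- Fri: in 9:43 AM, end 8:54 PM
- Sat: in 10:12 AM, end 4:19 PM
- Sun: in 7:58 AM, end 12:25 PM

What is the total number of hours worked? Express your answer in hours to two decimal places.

Mon: 10:03 AM–8:14 PM = 10 h 11 min; less 30 min break → 9 h 41 min
Tue: 9:03 AM–3:53 PM = 6 h 50 min; less 30 min break → 6 h 20 min
Wed: 10:44 AM–5:59 PM = 7 h 15 min; less 30 min break → 6 h 45 min
Thu: 5:20 AM–1:06 PM = 7 h 46 min; less 30 min break → 7 h 16 min
Fri: 9:43 AM–8:54 PM = 11 h 11 min; less 30 min break → 10 h 41 min
Sat: 10:12 AM–4:19 PM = 6 h 7 min; less 30 min break → 5 h 37 min
Sun: 7:58 AM–12:25 PM = 4 h 27 min; less 30 min break → 3 h 57 min
Total: 9 h 41 min + 6 h 20 min + 6 h 45 min + 7 h 16 min + 10 h 41 min + 5 h 37 min + 3 h 57 min = 50 h 17 min.

50.28 hours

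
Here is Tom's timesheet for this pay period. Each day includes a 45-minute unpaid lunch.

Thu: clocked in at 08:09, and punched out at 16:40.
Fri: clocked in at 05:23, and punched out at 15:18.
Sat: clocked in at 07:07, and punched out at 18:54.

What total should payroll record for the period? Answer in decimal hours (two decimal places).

27.97 hours

Thu: 08:09–16:40 = 8 h 31 min; less 45 min break → 7 h 46 min
Fri: 05:23–15:18 = 9 h 55 min; less 45 min break → 9 h 10 min
Sat: 07:07–18:54 = 11 h 47 min; less 45 min break → 11 h 2 min
Total: 7 h 46 min + 9 h 10 min + 11 h 2 min = 27 h 58 min.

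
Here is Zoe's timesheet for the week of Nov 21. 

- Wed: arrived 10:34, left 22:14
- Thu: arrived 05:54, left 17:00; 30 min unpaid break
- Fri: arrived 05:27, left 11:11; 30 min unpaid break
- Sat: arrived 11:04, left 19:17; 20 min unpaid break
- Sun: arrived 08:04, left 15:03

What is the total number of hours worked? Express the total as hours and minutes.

Wed: 10:34–22:14 = 11 h 40 min
Thu: 05:54–17:00 = 11 h 6 min; less 30 min break → 10 h 36 min
Fri: 05:27–11:11 = 5 h 44 min; less 30 min break → 5 h 14 min
Sat: 11:04–19:17 = 8 h 13 min; less 20 min break → 7 h 53 min
Sun: 08:04–15:03 = 6 h 59 min
Total: 11 h 40 min + 10 h 36 min + 5 h 14 min + 7 h 53 min + 6 h 59 min = 42 h 22 min.

42 h 22 min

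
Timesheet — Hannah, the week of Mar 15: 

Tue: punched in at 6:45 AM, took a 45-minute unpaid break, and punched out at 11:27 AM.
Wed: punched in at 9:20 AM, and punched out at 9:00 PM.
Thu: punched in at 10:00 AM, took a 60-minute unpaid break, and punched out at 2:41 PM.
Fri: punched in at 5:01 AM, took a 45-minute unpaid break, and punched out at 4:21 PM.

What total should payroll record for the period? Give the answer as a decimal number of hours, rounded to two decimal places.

Tue: 6:45 AM–11:27 AM = 4 h 42 min; less 45 min break → 3 h 57 min
Wed: 9:20 AM–9:00 PM = 11 h 40 min
Thu: 10:00 AM–2:41 PM = 4 h 41 min; less 60 min break → 3 h 41 min
Fri: 5:01 AM–4:21 PM = 11 h 20 min; less 45 min break → 10 h 35 min
Total: 3 h 57 min + 11 h 40 min + 3 h 41 min + 10 h 35 min = 29 h 53 min.

29.88 hours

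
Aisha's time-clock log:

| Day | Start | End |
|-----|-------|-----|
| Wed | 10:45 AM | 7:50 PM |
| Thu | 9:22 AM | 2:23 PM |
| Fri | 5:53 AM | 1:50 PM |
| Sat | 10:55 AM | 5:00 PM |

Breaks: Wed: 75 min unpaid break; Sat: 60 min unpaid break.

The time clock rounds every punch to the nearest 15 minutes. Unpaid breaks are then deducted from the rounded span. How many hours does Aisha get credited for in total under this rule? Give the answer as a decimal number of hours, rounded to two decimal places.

Wed: in 10:45 AM→10:45 AM, out 7:50 PM→7:45 PM; 9 h 0 min − 75 min = 7 h 45 min
Thu: in 9:22 AM→9:15 AM, out 2:23 PM→2:30 PM; 5 h 15 min
Fri: in 5:53 AM→6:00 AM, out 1:50 PM→1:45 PM; 7 h 45 min
Sat: in 10:55 AM→11:00 AM, out 5:00 PM→5:00 PM; 6 h 0 min − 60 min = 5 h 0 min
Total credited: 25 h 45 min.

25.75 hours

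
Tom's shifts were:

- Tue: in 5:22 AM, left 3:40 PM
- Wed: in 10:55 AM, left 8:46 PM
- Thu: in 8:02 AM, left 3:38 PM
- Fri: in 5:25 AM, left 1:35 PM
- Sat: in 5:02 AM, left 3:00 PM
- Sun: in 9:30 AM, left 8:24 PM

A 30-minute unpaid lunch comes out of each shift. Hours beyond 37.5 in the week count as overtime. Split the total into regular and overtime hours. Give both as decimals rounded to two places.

Regular 37.50 hours, overtime 16.28 hours

Tue: 5:22 AM–3:40 PM = 10 h 18 min; less 30 min break → 9 h 48 min
Wed: 10:55 AM–8:46 PM = 9 h 51 min; less 30 min break → 9 h 21 min
Thu: 8:02 AM–3:38 PM = 7 h 36 min; less 30 min break → 7 h 6 min
Fri: 5:25 AM–1:35 PM = 8 h 10 min; less 30 min break → 7 h 40 min
Sat: 5:02 AM–3:00 PM = 9 h 58 min; less 30 min break → 9 h 28 min
Sun: 9:30 AM–8:24 PM = 10 h 54 min; less 30 min break → 10 h 24 min
Total worked: 53 h 47 min = 53.78 h.
Threshold 37.5 h → overtime 16 h 17 min, regular 37 h 30 min.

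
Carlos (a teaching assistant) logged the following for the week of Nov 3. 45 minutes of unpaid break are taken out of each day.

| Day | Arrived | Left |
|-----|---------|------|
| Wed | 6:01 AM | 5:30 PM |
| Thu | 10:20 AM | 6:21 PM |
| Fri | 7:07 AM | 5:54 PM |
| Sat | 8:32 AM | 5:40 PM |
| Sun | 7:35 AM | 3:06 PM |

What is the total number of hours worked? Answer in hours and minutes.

Wed: 6:01 AM–5:30 PM = 11 h 29 min; less 45 min break → 10 h 44 min
Thu: 10:20 AM–6:21 PM = 8 h 1 min; less 45 min break → 7 h 16 min
Fri: 7:07 AM–5:54 PM = 10 h 47 min; less 45 min break → 10 h 2 min
Sat: 8:32 AM–5:40 PM = 9 h 8 min; less 45 min break → 8 h 23 min
Sun: 7:35 AM–3:06 PM = 7 h 31 min; less 45 min break → 6 h 46 min
Total: 10 h 44 min + 7 h 16 min + 10 h 2 min + 8 h 23 min + 6 h 46 min = 43 h 11 min.

43 h 11 min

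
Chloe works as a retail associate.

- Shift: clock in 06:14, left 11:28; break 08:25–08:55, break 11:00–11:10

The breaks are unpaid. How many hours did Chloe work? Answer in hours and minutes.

4 h 34 min

Shift: 06:14–11:28 = 5 h 14 min; less 40 min break → 4 h 34 min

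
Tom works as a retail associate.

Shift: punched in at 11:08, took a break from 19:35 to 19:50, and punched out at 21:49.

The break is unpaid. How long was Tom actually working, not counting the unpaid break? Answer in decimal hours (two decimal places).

Shift: 11:08–21:49 = 10 h 41 min; less 15 min break → 10 h 26 min

10.43 hours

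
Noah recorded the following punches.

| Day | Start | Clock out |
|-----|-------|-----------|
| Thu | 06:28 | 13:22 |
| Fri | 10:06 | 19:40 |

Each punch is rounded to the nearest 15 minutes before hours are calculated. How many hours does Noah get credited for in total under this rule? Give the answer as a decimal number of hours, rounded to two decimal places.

Thu: in 06:28→06:30, out 13:22→13:15; 6 h 45 min
Fri: in 10:06→10:00, out 19:40→19:45; 9 h 45 min
Total credited: 16 h 30 min.

16.50 hours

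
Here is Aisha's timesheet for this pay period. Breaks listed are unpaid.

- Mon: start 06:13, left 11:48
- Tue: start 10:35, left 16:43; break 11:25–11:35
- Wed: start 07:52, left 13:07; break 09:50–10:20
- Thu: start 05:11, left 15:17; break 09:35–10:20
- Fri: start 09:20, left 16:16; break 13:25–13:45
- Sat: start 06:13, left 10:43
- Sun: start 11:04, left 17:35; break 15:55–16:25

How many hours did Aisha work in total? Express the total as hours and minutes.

Mon: 06:13–11:48 = 5 h 35 min
Tue: 10:35–16:43 = 6 h 8 min; less 10 min break → 5 h 58 min
Wed: 07:52–13:07 = 5 h 15 min; less 30 min break → 4 h 45 min
Thu: 05:11–15:17 = 10 h 6 min; less 45 min break → 9 h 21 min
Fri: 09:20–16:16 = 6 h 56 min; less 20 min break → 6 h 36 min
Sat: 06:13–10:43 = 4 h 30 min
Sun: 11:04–17:35 = 6 h 31 min; less 30 min break → 6 h 1 min
Total: 5 h 35 min + 5 h 58 min + 4 h 45 min + 9 h 21 min + 6 h 36 min + 4 h 30 min + 6 h 1 min = 42 h 46 min.

42 h 46 min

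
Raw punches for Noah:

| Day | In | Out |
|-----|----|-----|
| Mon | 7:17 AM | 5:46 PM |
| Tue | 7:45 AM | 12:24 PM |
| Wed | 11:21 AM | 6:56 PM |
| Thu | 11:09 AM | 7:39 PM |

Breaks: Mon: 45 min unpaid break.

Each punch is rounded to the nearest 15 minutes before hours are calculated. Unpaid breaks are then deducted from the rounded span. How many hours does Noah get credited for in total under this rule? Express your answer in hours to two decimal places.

Mon: in 7:17 AM→7:15 AM, out 5:46 PM→5:45 PM; 10 h 30 min − 45 min = 9 h 45 min
Tue: in 7:45 AM→7:45 AM, out 12:24 PM→12:30 PM; 4 h 45 min
Wed: in 11:21 AM→11:15 AM, out 6:56 PM→7:00 PM; 7 h 45 min
Thu: in 11:09 AM→11:15 AM, out 7:39 PM→7:45 PM; 8 h 30 min
Total credited: 30 h 45 min.

30.75 hours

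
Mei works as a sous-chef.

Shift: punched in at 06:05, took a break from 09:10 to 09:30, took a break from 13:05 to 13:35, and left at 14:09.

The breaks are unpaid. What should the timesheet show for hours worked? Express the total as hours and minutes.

Shift: 06:05–14:09 = 8 h 4 min; less 50 min break → 7 h 14 min

7 h 14 min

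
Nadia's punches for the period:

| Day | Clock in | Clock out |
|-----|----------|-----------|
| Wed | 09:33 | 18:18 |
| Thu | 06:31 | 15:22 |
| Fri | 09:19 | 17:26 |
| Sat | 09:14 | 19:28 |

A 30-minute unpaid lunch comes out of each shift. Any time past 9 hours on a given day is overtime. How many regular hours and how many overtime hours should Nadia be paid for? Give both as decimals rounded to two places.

Regular 33.22 hours, overtime 0.73 hours

Wed: 09:33–18:18 = 8 h 45 min; less 30 min break → 8 h 15 min
Thu: 06:31–15:22 = 8 h 51 min; less 30 min break → 8 h 21 min
Fri: 09:19–17:26 = 8 h 7 min; less 30 min break → 7 h 37 min
Sat: 09:14–19:28 = 10 h 14 min; less 30 min break → 9 h 44 min
Wed reg 8 h 15 min / OT 0 h 0 min; Thu reg 8 h 21 min / OT 0 h 0 min; Fri reg 7 h 37 min / OT 0 h 0 min; Sat reg 9 h 0 min / OT 0 h 44 min.
Totals: regular 33 h 13 min, overtime 0 h 44 min.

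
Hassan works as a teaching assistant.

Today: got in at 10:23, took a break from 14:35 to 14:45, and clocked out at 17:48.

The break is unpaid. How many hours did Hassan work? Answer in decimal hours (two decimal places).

7.25 hours

Today: 10:23–17:48 = 7 h 25 min; less 10 min break → 7 h 15 min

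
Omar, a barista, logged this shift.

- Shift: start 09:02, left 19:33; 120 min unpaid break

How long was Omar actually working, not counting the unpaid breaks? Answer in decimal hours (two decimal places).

8.52 hours

Shift: 09:02–19:33 = 10 h 31 min; less 120 min break → 8 h 31 min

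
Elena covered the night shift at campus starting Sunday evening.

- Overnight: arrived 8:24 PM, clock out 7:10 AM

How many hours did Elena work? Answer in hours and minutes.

Overnight: 8:24 PM → midnight = 3 h 36 min; midnight → 7:10 AM = 7 h 10 min; span 10 h 46 min

10 h 46 min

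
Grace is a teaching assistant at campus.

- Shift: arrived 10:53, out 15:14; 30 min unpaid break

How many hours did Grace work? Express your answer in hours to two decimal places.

Shift: 10:53–15:14 = 4 h 21 min; less 30 min break → 3 h 51 min

3.85 hours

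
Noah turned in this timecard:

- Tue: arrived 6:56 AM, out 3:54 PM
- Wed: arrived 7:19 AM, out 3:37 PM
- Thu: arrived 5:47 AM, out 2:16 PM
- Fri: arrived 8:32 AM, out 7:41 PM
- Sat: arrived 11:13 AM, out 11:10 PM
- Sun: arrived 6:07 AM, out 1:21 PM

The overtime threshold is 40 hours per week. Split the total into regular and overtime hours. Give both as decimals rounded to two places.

Tue: 6:56 AM–3:54 PM = 8 h 58 min
Wed: 7:19 AM–3:37 PM = 8 h 18 min
Thu: 5:47 AM–2:16 PM = 8 h 29 min
Fri: 8:32 AM–7:41 PM = 11 h 9 min
Sat: 11:13 AM–11:10 PM = 11 h 57 min
Sun: 6:07 AM–1:21 PM = 7 h 14 min
Total worked: 56 h 5 min = 56.08 h.
Threshold 40 h → overtime 16 h 5 min, regular 40 h 0 min.

Regular 40.00 hours, overtime 16.08 hours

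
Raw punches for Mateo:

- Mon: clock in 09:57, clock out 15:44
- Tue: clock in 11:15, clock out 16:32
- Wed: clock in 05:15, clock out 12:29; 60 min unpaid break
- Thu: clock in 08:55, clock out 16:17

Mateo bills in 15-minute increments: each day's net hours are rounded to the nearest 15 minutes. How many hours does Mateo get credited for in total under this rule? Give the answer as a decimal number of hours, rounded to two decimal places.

Mon: 09:57–15:44 = 5 h 47 min → rounds to 5 h 45 min
Tue: 11:15–16:32 = 5 h 17 min → rounds to 5 h 15 min
Wed: 05:15–12:29 = 7 h 14 min − 60 min = 6 h 14 min → rounds to 6 h 15 min
Thu: 08:55–16:17 = 7 h 22 min → rounds to 7 h 15 min
Total credited: 24 h 30 min.

24.50 hours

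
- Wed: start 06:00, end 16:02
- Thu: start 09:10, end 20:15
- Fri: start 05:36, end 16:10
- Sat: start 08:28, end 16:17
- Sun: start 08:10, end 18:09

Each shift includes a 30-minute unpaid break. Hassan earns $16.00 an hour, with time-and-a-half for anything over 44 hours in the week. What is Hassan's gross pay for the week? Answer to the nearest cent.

$775.60

Wed: 06:00–16:02 = 10 h 2 min; less 30 min break → 9 h 32 min
Thu: 09:10–20:15 = 11 h 5 min; less 30 min break → 10 h 35 min
Fri: 05:36–16:10 = 10 h 34 min; less 30 min break → 10 h 4 min
Sat: 08:28–16:17 = 7 h 49 min; less 30 min break → 7 h 19 min
Sun: 08:10–18:09 = 9 h 59 min; less 30 min break → 9 h 29 min
Total worked: 46 h 59 min = 2819 min.
Regular 44 h 0 min = 2640 min at $16.00/h; overtime 2 h 59 min = 179 min at $24.00/h.
Pay = (2640 × $16.00 + 179 × $24.00) ÷ 60 = $775.60.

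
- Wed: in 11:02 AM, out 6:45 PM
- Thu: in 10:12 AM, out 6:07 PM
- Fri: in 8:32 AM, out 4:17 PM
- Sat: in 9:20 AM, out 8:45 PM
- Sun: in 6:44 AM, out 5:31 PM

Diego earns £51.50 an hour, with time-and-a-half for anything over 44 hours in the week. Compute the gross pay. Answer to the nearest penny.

£2388.31

Wed: 11:02 AM–6:45 PM = 7 h 43 min
Thu: 10:12 AM–6:07 PM = 7 h 55 min
Fri: 8:32 AM–4:17 PM = 7 h 45 min
Sat: 9:20 AM–8:45 PM = 11 h 25 min
Sun: 6:44 AM–5:31 PM = 10 h 47 min
Total worked: 45 h 35 min = 2735 min.
Regular 44 h 0 min = 2640 min at £51.50/h; overtime 1 h 35 min = 95 min at £77.25/h.
Pay = (2640 × £51.50 + 95 × £77.25) ÷ 60 = £2388.31.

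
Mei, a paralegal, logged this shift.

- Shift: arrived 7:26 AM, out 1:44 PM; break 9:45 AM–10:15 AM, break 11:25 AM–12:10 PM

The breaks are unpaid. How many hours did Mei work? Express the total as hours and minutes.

5 h 3 min

Shift: 7:26 AM–1:44 PM = 6 h 18 min; less 75 min break → 5 h 3 min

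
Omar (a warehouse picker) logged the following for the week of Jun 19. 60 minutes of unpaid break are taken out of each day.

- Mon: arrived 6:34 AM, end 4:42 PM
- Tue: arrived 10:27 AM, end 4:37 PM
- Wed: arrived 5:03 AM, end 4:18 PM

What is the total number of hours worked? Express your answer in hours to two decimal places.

24.55 hours

Mon: 6:34 AM–4:42 PM = 10 h 8 min; less 60 min break → 9 h 8 min
Tue: 10:27 AM–4:37 PM = 6 h 10 min; less 60 min break → 5 h 10 min
Wed: 5:03 AM–4:18 PM = 11 h 15 min; less 60 min break → 10 h 15 min
Total: 9 h 8 min + 5 h 10 min + 10 h 15 min = 24 h 33 min.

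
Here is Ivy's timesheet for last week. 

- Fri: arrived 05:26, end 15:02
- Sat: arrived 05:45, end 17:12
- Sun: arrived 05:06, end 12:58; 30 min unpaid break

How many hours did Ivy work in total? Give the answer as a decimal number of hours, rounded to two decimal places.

28.42 hours

Fri: 05:26–15:02 = 9 h 36 min
Sat: 05:45–17:12 = 11 h 27 min
Sun: 05:06–12:58 = 7 h 52 min; less 30 min break → 7 h 22 min
Total: 9 h 36 min + 11 h 27 min + 7 h 22 min = 28 h 25 min.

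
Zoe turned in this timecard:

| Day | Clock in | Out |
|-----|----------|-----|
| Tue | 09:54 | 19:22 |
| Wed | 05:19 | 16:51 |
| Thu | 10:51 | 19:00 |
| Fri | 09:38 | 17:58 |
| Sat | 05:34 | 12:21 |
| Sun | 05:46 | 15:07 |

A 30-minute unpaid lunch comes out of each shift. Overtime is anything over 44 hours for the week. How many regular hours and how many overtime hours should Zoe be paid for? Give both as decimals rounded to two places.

Regular 44.00 hours, overtime 6.62 hours

Tue: 09:54–19:22 = 9 h 28 min; less 30 min break → 8 h 58 min
Wed: 05:19–16:51 = 11 h 32 min; less 30 min break → 11 h 2 min
Thu: 10:51–19:00 = 8 h 9 min; less 30 min break → 7 h 39 min
Fri: 09:38–17:58 = 8 h 20 min; less 30 min break → 7 h 50 min
Sat: 05:34–12:21 = 6 h 47 min; less 30 min break → 6 h 17 min
Sun: 05:46–15:07 = 9 h 21 min; less 30 min break → 8 h 51 min
Total worked: 50 h 37 min = 50.62 h.
Threshold 44 h → overtime 6 h 37 min, regular 44 h 0 min.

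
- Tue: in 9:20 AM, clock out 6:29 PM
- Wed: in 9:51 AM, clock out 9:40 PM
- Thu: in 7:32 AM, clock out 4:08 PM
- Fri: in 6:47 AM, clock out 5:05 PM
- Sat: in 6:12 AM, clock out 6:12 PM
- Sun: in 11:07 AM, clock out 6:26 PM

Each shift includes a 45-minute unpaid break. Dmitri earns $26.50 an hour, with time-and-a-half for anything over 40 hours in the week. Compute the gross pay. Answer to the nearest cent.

Tue: 9:20 AM–6:29 PM = 9 h 9 min; less 45 min break → 8 h 24 min
Wed: 9:51 AM–9:40 PM = 11 h 49 min; less 45 min break → 11 h 4 min
Thu: 7:32 AM–4:08 PM = 8 h 36 min; less 45 min break → 7 h 51 min
Fri: 6:47 AM–5:05 PM = 10 h 18 min; less 45 min break → 9 h 33 min
Sat: 6:12 AM–6:12 PM = 12 h 0 min; less 45 min break → 11 h 15 min
Sun: 11:07 AM–6:26 PM = 7 h 19 min; less 45 min break → 6 h 34 min
Total worked: 54 h 41 min = 3281 min.
Regular 40 h 0 min = 2400 min at $26.50/h; overtime 14 h 41 min = 881 min at $39.75/h.
Pay = (2400 × $26.50 + 881 × $39.75) ÷ 60 = $1643.66.

$1643.66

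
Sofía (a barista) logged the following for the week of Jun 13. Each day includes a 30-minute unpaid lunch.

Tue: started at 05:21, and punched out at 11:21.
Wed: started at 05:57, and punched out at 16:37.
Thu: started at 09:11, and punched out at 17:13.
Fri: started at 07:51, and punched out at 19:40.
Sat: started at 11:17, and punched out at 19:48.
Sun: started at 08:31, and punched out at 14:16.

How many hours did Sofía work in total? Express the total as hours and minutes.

Tue: 05:21–11:21 = 6 h 0 min; less 30 min break → 5 h 30 min
Wed: 05:57–16:37 = 10 h 40 min; less 30 min break → 10 h 10 min
Thu: 09:11–17:13 = 8 h 2 min; less 30 min break → 7 h 32 min
Fri: 07:51–19:40 = 11 h 49 min; less 30 min break → 11 h 19 min
Sat: 11:17–19:48 = 8 h 31 min; less 30 min break → 8 h 1 min
Sun: 08:31–14:16 = 5 h 45 min; less 30 min break → 5 h 15 min
Total: 5 h 30 min + 10 h 10 min + 7 h 32 min + 11 h 19 min + 8 h 1 min + 5 h 15 min = 47 h 47 min.

47 h 47 min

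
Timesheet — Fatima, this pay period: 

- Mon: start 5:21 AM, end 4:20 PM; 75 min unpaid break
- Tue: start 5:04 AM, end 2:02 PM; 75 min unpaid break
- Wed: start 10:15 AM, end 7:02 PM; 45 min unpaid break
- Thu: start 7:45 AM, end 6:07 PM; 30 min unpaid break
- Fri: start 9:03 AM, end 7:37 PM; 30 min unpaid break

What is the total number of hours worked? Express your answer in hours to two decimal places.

Mon: 5:21 AM–4:20 PM = 10 h 59 min; less 75 min break → 9 h 44 min
Tue: 5:04 AM–2:02 PM = 8 h 58 min; less 75 min break → 7 h 43 min
Wed: 10:15 AM–7:02 PM = 8 h 47 min; less 45 min break → 8 h 2 min
Thu: 7:45 AM–6:07 PM = 10 h 22 min; less 30 min break → 9 h 52 min
Fri: 9:03 AM–7:37 PM = 10 h 34 min; less 30 min break → 10 h 4 min
Total: 9 h 44 min + 7 h 43 min + 8 h 2 min + 9 h 52 min + 10 h 4 min = 45 h 25 min.

45.42 hours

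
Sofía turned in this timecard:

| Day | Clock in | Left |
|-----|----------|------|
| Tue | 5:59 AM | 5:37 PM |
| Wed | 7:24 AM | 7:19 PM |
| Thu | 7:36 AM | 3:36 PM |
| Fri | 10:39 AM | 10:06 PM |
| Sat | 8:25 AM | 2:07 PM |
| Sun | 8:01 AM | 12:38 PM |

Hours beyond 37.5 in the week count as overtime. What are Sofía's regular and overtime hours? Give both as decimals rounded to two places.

Regular 37.50 hours, overtime 15.82 hours

Tue: 5:59 AM–5:37 PM = 11 h 38 min
Wed: 7:24 AM–7:19 PM = 11 h 55 min
Thu: 7:36 AM–3:36 PM = 8 h 0 min
Fri: 10:39 AM–10:06 PM = 11 h 27 min
Sat: 8:25 AM–2:07 PM = 5 h 42 min
Sun: 8:01 AM–12:38 PM = 4 h 37 min
Total worked: 53 h 19 min = 53.32 h.
Threshold 37.5 h → overtime 15 h 49 min, regular 37 h 30 min.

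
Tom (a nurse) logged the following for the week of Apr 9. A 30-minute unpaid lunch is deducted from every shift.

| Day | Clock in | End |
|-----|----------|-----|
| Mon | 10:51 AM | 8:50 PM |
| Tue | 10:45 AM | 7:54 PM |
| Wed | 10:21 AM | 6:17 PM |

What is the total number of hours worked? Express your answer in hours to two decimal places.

25.57 hours

Mon: 10:51 AM–8:50 PM = 9 h 59 min; less 30 min break → 9 h 29 min
Tue: 10:45 AM–7:54 PM = 9 h 9 min; less 30 min break → 8 h 39 min
Wed: 10:21 AM–6:17 PM = 7 h 56 min; less 30 min break → 7 h 26 min
Total: 9 h 29 min + 8 h 39 min + 7 h 26 min = 25 h 34 min.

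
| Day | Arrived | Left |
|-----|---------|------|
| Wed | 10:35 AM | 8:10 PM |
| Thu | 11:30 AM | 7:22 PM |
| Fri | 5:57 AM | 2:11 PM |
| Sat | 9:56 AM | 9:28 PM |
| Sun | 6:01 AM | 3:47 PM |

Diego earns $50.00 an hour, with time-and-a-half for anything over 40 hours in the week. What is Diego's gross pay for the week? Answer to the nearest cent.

Wed: 10:35 AM–8:10 PM = 9 h 35 min
Thu: 11:30 AM–7:22 PM = 7 h 52 min
Fri: 5:57 AM–2:11 PM = 8 h 14 min
Sat: 9:56 AM–9:28 PM = 11 h 32 min
Sun: 6:01 AM–3:47 PM = 9 h 46 min
Total worked: 46 h 59 min = 2819 min.
Regular 40 h 0 min = 2400 min at $50.00/h; overtime 6 h 59 min = 419 min at $75.00/h.
Pay = (2400 × $50.00 + 419 × $75.00) ÷ 60 = $2523.75.

$2523.75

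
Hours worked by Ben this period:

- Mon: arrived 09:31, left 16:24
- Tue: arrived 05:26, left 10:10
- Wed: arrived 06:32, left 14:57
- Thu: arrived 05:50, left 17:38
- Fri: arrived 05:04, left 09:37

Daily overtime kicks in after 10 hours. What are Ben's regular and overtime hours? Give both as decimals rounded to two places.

Regular 34.58 hours, overtime 1.80 hours

Mon: 09:31–16:24 = 6 h 53 min
Tue: 05:26–10:10 = 4 h 44 min
Wed: 06:32–14:57 = 8 h 25 min
Thu: 05:50–17:38 = 11 h 48 min
Fri: 05:04–09:37 = 4 h 33 min
Mon reg 6 h 53 min / OT 0 h 0 min; Tue reg 4 h 44 min / OT 0 h 0 min; Wed reg 8 h 25 min / OT 0 h 0 min; Thu reg 10 h 0 min / OT 1 h 48 min; Fri reg 4 h 33 min / OT 0 h 0 min.
Totals: regular 34 h 35 min, overtime 1 h 48 min.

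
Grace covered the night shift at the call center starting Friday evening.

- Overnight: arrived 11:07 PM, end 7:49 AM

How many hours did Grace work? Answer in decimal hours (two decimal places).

8.70 hours

Overnight: 11:07 PM → midnight = 0 h 53 min; midnight → 7:49 AM = 7 h 49 min; span 8 h 42 min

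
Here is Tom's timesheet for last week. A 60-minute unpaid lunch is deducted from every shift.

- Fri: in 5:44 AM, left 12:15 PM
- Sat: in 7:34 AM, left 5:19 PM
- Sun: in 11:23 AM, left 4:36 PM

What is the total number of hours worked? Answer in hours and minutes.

18 h 29 min

Fri: 5:44 AM–12:15 PM = 6 h 31 min; less 60 min break → 5 h 31 min
Sat: 7:34 AM–5:19 PM = 9 h 45 min; less 60 min break → 8 h 45 min
Sun: 11:23 AM–4:36 PM = 5 h 13 min; less 60 min break → 4 h 13 min
Total: 5 h 31 min + 8 h 45 min + 4 h 13 min = 18 h 29 min.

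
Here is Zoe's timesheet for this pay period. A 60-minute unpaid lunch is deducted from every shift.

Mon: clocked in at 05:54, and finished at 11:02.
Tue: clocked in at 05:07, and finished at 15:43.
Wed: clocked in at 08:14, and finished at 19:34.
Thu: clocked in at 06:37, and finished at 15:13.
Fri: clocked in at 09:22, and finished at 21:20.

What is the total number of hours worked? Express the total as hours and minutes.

Mon: 05:54–11:02 = 5 h 8 min; less 60 min break → 4 h 8 min
Tue: 05:07–15:43 = 10 h 36 min; less 60 min break → 9 h 36 min
Wed: 08:14–19:34 = 11 h 20 min; less 60 min break → 10 h 20 min
Thu: 06:37–15:13 = 8 h 36 min; less 60 min break → 7 h 36 min
Fri: 09:22–21:20 = 11 h 58 min; less 60 min break → 10 h 58 min
Total: 4 h 8 min + 9 h 36 min + 10 h 20 min + 7 h 36 min + 10 h 58 min = 42 h 38 min.

42 h 38 min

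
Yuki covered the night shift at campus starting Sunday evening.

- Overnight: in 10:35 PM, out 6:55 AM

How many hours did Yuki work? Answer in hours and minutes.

8 h 20 min

Overnight: 10:35 PM → midnight = 1 h 25 min; midnight → 6:55 AM = 6 h 55 min; span 8 h 20 min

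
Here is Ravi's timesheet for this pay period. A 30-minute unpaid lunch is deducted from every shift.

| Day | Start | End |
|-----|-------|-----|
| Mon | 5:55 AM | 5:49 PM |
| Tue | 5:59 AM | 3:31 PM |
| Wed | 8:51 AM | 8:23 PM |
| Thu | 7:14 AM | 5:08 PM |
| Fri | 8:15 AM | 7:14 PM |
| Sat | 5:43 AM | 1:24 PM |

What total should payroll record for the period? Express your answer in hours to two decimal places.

Mon: 5:55 AM–5:49 PM = 11 h 54 min; less 30 min break → 11 h 24 min
Tue: 5:59 AM–3:31 PM = 9 h 32 min; less 30 min break → 9 h 2 min
Wed: 8:51 AM–8:23 PM = 11 h 32 min; less 30 min break → 11 h 2 min
Thu: 7:14 AM–5:08 PM = 9 h 54 min; less 30 min break → 9 h 24 min
Fri: 8:15 AM–7:14 PM = 10 h 59 min; less 30 min break → 10 h 29 min
Sat: 5:43 AM–1:24 PM = 7 h 41 min; less 30 min break → 7 h 11 min
Total: 11 h 24 min + 9 h 2 min + 11 h 2 min + 9 h 24 min + 10 h 29 min + 7 h 11 min = 58 h 32 min.

58.53 hours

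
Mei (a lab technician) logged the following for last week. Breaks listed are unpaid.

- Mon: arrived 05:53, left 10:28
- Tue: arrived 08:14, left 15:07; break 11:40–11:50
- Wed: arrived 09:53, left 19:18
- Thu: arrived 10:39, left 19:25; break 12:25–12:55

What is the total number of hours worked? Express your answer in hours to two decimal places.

28.98 hours

Mon: 05:53–10:28 = 4 h 35 min
Tue: 08:14–15:07 = 6 h 53 min; less 10 min break → 6 h 43 min
Wed: 09:53–19:18 = 9 h 25 min
Thu: 10:39–19:25 = 8 h 46 min; less 30 min break → 8 h 16 min
Total: 4 h 35 min + 6 h 43 min + 9 h 25 min + 8 h 16 min = 28 h 59 min.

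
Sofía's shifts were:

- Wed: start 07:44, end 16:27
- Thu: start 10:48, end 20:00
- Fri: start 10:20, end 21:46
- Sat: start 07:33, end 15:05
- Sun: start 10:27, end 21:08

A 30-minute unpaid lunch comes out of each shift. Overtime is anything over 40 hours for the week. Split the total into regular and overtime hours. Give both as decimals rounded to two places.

Wed: 07:44–16:27 = 8 h 43 min; less 30 min break → 8 h 13 min
Thu: 10:48–20:00 = 9 h 12 min; less 30 min break → 8 h 42 min
Fri: 10:20–21:46 = 11 h 26 min; less 30 min break → 10 h 56 min
Sat: 07:33–15:05 = 7 h 32 min; less 30 min break → 7 h 2 min
Sun: 10:27–21:08 = 10 h 41 min; less 30 min break → 10 h 11 min
Total worked: 45 h 4 min = 45.07 h.
Threshold 40 h → overtime 5 h 4 min, regular 40 h 0 min.

Regular 40.00 hours, overtime 5.07 hours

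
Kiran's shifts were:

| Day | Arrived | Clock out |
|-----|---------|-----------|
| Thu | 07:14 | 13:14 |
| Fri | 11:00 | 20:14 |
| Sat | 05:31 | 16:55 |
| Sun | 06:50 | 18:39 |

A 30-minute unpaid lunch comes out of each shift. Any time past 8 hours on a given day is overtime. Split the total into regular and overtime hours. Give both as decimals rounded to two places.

Thu: 07:14–13:14 = 6 h 0 min; less 30 min break → 5 h 30 min
Fri: 11:00–20:14 = 9 h 14 min; less 30 min break → 8 h 44 min
Sat: 05:31–16:55 = 11 h 24 min; less 30 min break → 10 h 54 min
Sun: 06:50–18:39 = 11 h 49 min; less 30 min break → 11 h 19 min
Thu reg 5 h 30 min / OT 0 h 0 min; Fri reg 8 h 0 min / OT 0 h 44 min; Sat reg 8 h 0 min / OT 2 h 54 min; Sun reg 8 h 0 min / OT 3 h 19 min.
Totals: regular 29 h 30 min, overtime 6 h 57 min.

Regular 29.50 hours, overtime 6.95 hours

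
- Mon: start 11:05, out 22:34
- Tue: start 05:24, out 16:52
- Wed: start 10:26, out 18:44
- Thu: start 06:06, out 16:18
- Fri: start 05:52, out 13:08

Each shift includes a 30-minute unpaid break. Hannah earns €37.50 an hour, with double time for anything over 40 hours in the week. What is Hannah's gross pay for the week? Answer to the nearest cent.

€1966.25

Mon: 11:05–22:34 = 11 h 29 min; less 30 min break → 10 h 59 min
Tue: 05:24–16:52 = 11 h 28 min; less 30 min break → 10 h 58 min
Wed: 10:26–18:44 = 8 h 18 min; less 30 min break → 7 h 48 min
Thu: 06:06–16:18 = 10 h 12 min; less 30 min break → 9 h 42 min
Fri: 05:52–13:08 = 7 h 16 min; less 30 min break → 6 h 46 min
Total worked: 46 h 13 min = 2773 min.
Regular 40 h 0 min = 2400 min at €37.50/h; overtime 6 h 13 min = 373 min at €75.00/h.
Pay = (2400 × €37.50 + 373 × €75.00) ÷ 60 = €1966.25.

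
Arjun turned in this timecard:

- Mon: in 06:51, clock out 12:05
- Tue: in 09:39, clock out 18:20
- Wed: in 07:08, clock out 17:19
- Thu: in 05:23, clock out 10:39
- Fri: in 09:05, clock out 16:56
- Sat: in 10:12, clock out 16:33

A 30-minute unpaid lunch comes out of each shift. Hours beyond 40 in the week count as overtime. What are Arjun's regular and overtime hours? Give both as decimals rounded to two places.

Regular 40.00 hours, overtime 0.57 hours

Mon: 06:51–12:05 = 5 h 14 min; less 30 min break → 4 h 44 min
Tue: 09:39–18:20 = 8 h 41 min; less 30 min break → 8 h 11 min
Wed: 07:08–17:19 = 10 h 11 min; less 30 min break → 9 h 41 min
Thu: 05:23–10:39 = 5 h 16 min; less 30 min break → 4 h 46 min
Fri: 09:05–16:56 = 7 h 51 min; less 30 min break → 7 h 21 min
Sat: 10:12–16:33 = 6 h 21 min; less 30 min break → 5 h 51 min
Total worked: 40 h 34 min = 40.57 h.
Threshold 40 h → overtime 0 h 34 min, regular 40 h 0 min.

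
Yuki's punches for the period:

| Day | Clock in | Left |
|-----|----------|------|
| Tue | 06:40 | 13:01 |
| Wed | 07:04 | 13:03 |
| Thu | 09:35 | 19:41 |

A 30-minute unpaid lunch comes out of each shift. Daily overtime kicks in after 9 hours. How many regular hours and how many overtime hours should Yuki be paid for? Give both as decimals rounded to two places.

Tue: 06:40–13:01 = 6 h 21 min; less 30 min break → 5 h 51 min
Wed: 07:04–13:03 = 5 h 59 min; less 30 min break → 5 h 29 min
Thu: 09:35–19:41 = 10 h 6 min; less 30 min break → 9 h 36 min
Tue reg 5 h 51 min / OT 0 h 0 min; Wed reg 5 h 29 min / OT 0 h 0 min; Thu reg 9 h 0 min / OT 0 h 36 min.
Totals: regular 20 h 20 min, overtime 0 h 36 min.

Regular 20.33 hours, overtime 0.60 hours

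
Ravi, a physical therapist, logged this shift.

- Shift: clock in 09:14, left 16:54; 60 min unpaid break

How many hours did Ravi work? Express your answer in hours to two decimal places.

Shift: 09:14–16:54 = 7 h 40 min; less 60 min break → 6 h 40 min

6.67 hours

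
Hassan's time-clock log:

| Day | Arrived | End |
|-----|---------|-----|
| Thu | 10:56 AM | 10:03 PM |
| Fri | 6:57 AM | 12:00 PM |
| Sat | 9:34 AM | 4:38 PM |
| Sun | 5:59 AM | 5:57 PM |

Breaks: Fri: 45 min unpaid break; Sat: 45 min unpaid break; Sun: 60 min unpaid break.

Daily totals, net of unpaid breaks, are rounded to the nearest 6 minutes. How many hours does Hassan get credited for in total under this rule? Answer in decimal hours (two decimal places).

Thu: 10:56 AM–10:03 PM = 11 h 7 min → rounds to 11 h 6 min
Fri: 6:57 AM–12:00 PM = 5 h 3 min − 45 min = 4 h 18 min → rounds to 4 h 18 min
Sat: 9:34 AM–4:38 PM = 7 h 4 min − 45 min = 6 h 19 min → rounds to 6 h 18 min
Sun: 5:59 AM–5:57 PM = 11 h 58 min − 60 min = 10 h 58 min → rounds to 11 h 0 min
Total credited: 32 h 42 min.

32.70 hours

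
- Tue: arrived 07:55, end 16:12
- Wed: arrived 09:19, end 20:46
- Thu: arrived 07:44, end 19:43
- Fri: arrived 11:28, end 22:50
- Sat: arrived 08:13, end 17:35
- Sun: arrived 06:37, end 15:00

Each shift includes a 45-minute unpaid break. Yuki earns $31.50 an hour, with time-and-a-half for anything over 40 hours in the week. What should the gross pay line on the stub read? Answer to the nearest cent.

Tue: 07:55–16:12 = 8 h 17 min; less 45 min break → 7 h 32 min
Wed: 09:19–20:46 = 11 h 27 min; less 45 min break → 10 h 42 min
Thu: 07:44–19:43 = 11 h 59 min; less 45 min break → 11 h 14 min
Fri: 11:28–22:50 = 11 h 22 min; less 45 min break → 10 h 37 min
Sat: 08:13–17:35 = 9 h 22 min; less 45 min break → 8 h 37 min
Sun: 06:37–15:00 = 8 h 23 min; less 45 min break → 7 h 38 min
Total worked: 56 h 20 min = 3380 min.
Regular 40 h 0 min = 2400 min at $31.50/h; overtime 16 h 20 min = 980 min at $47.25/h.
Pay = (2400 × $31.50 + 980 × $47.25) ÷ 60 = $2031.75.

$2031.75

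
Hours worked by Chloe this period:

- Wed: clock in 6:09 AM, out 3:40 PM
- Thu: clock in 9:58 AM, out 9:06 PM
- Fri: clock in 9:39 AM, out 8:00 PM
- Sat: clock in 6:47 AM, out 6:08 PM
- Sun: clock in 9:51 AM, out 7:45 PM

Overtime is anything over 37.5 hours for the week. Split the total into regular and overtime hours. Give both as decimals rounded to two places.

Regular 37.50 hours, overtime 14.75 hours

Wed: 6:09 AM–3:40 PM = 9 h 31 min
Thu: 9:58 AM–9:06 PM = 11 h 8 min
Fri: 9:39 AM–8:00 PM = 10 h 21 min
Sat: 6:47 AM–6:08 PM = 11 h 21 min
Sun: 9:51 AM–7:45 PM = 9 h 54 min
Total worked: 52 h 15 min = 52.25 h.
Threshold 37.5 h → overtime 14 h 45 min, regular 37 h 30 min.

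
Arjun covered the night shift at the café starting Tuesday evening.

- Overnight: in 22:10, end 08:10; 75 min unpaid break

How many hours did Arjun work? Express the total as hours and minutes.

8 h 45 min

Overnight: 22:10 → midnight = 1 h 50 min; midnight → 08:10 = 8 h 10 min; span 10 h 0 min; less 75 min break → 8 h 45 min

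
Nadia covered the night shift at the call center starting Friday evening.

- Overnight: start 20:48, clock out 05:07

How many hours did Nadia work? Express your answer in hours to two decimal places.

8.32 hours

Overnight: 20:48 → midnight = 3 h 12 min; midnight → 05:07 = 5 h 7 min; span 8 h 19 min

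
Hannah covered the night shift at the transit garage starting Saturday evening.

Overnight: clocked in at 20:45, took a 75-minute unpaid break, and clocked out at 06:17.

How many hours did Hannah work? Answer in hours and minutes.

Overnight: 20:45 → midnight = 3 h 15 min; midnight → 06:17 = 6 h 17 min; span 9 h 32 min; less 75 min break → 8 h 17 min

8 h 17 min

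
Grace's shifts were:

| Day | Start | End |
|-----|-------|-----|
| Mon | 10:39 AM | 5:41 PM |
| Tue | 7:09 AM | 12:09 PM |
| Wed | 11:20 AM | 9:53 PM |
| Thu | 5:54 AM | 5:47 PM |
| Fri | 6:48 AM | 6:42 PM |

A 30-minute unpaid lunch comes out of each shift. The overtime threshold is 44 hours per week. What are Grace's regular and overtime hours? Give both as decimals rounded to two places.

Regular 43.87 hours, overtime 0.00 hours

Mon: 10:39 AM–5:41 PM = 7 h 2 min; less 30 min break → 6 h 32 min
Tue: 7:09 AM–12:09 PM = 5 h 0 min; less 30 min break → 4 h 30 min
Wed: 11:20 AM–9:53 PM = 10 h 33 min; less 30 min break → 10 h 3 min
Thu: 5:54 AM–5:47 PM = 11 h 53 min; less 30 min break → 11 h 23 min
Fri: 6:48 AM–6:42 PM = 11 h 54 min; less 30 min break → 11 h 24 min
Total worked: 43 h 52 min = 43.87 h.
Threshold 44 h → overtime 0 h 0 min, regular 43 h 52 min.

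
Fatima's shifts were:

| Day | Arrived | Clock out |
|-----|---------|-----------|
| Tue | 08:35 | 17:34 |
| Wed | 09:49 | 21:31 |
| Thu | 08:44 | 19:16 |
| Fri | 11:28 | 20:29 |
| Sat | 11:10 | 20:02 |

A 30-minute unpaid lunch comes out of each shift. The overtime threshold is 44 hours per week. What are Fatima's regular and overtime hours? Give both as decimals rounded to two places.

Regular 44.00 hours, overtime 2.60 hours

Tue: 08:35–17:34 = 8 h 59 min; less 30 min break → 8 h 29 min
Wed: 09:49–21:31 = 11 h 42 min; less 30 min break → 11 h 12 min
Thu: 08:44–19:16 = 10 h 32 min; less 30 min break → 10 h 2 min
Fri: 11:28–20:29 = 9 h 1 min; less 30 min break → 8 h 31 min
Sat: 11:10–20:02 = 8 h 52 min; less 30 min break → 8 h 22 min
Total worked: 46 h 36 min = 46.60 h.
Threshold 44 h → overtime 2 h 36 min, regular 44 h 0 min.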